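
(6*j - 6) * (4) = 24*j - 24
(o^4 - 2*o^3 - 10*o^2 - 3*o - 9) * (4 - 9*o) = -9*o^5 + 22*o^4 + 82*o^3 - 13*o^2 + 69*o - 36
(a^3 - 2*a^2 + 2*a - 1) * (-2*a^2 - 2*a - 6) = -2*a^5 + 2*a^4 - 6*a^3 + 10*a^2 - 10*a + 6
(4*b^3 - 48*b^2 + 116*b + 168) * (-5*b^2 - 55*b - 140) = -20*b^5 + 20*b^4 + 1500*b^3 - 500*b^2 - 25480*b - 23520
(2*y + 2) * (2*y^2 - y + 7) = 4*y^3 + 2*y^2 + 12*y + 14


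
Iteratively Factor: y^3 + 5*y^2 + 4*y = (y + 4)*(y^2 + y) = y*(y + 4)*(y + 1)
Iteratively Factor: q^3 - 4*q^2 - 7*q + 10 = (q + 2)*(q^2 - 6*q + 5) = (q - 5)*(q + 2)*(q - 1)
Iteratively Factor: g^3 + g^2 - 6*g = (g + 3)*(g^2 - 2*g) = (g - 2)*(g + 3)*(g)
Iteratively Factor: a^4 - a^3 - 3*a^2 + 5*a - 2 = (a - 1)*(a^3 - 3*a + 2) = (a - 1)*(a + 2)*(a^2 - 2*a + 1) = (a - 1)^2*(a + 2)*(a - 1)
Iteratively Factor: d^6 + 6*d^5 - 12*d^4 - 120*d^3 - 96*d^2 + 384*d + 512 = (d + 4)*(d^5 + 2*d^4 - 20*d^3 - 40*d^2 + 64*d + 128) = (d - 4)*(d + 4)*(d^4 + 6*d^3 + 4*d^2 - 24*d - 32) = (d - 4)*(d - 2)*(d + 4)*(d^3 + 8*d^2 + 20*d + 16) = (d - 4)*(d - 2)*(d + 4)^2*(d^2 + 4*d + 4) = (d - 4)*(d - 2)*(d + 2)*(d + 4)^2*(d + 2)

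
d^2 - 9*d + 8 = (d - 8)*(d - 1)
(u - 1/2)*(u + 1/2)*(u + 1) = u^3 + u^2 - u/4 - 1/4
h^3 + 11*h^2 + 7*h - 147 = (h - 3)*(h + 7)^2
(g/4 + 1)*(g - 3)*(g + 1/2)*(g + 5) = g^4/4 + 13*g^3/8 - g^2 - 127*g/8 - 15/2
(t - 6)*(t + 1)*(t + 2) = t^3 - 3*t^2 - 16*t - 12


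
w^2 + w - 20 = (w - 4)*(w + 5)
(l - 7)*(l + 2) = l^2 - 5*l - 14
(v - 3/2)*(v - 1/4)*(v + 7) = v^3 + 21*v^2/4 - 95*v/8 + 21/8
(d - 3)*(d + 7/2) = d^2 + d/2 - 21/2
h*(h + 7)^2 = h^3 + 14*h^2 + 49*h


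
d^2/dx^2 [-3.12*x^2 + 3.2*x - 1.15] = -6.24000000000000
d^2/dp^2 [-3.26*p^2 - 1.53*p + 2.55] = -6.52000000000000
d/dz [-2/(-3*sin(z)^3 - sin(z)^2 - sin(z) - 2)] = 2*(-2*sin(z) + 9*cos(z)^2 - 10)*cos(z)/(3*sin(z)^3 + sin(z)^2 + sin(z) + 2)^2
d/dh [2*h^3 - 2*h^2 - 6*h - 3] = 6*h^2 - 4*h - 6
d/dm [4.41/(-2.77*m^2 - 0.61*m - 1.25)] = (24.4314*m + 2.6901)/(2.77*m^2 + 0.61*m + 1.25)^2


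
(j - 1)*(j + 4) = j^2 + 3*j - 4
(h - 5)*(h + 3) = h^2 - 2*h - 15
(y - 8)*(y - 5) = y^2 - 13*y + 40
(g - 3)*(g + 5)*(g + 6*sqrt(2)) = g^3 + 2*g^2 + 6*sqrt(2)*g^2 - 15*g + 12*sqrt(2)*g - 90*sqrt(2)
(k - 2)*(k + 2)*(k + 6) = k^3 + 6*k^2 - 4*k - 24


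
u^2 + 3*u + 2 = (u + 1)*(u + 2)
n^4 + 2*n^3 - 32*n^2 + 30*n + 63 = (n - 3)^2*(n + 1)*(n + 7)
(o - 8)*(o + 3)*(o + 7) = o^3 + 2*o^2 - 59*o - 168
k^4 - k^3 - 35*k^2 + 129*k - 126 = (k - 3)^2*(k - 2)*(k + 7)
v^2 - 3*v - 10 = (v - 5)*(v + 2)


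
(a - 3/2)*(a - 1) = a^2 - 5*a/2 + 3/2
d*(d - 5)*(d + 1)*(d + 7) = d^4 + 3*d^3 - 33*d^2 - 35*d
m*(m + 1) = m^2 + m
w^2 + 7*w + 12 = (w + 3)*(w + 4)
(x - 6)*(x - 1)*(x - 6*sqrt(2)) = x^3 - 6*sqrt(2)*x^2 - 7*x^2 + 6*x + 42*sqrt(2)*x - 36*sqrt(2)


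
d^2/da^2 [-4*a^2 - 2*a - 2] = -8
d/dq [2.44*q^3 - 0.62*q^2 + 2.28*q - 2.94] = 7.32*q^2 - 1.24*q + 2.28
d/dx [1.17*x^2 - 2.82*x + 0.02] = 2.34*x - 2.82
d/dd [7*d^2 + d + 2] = 14*d + 1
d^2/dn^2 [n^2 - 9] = 2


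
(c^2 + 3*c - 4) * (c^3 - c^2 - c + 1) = c^5 + 2*c^4 - 8*c^3 + 2*c^2 + 7*c - 4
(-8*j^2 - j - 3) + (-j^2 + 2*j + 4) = -9*j^2 + j + 1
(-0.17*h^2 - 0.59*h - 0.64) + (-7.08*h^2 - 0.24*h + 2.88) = -7.25*h^2 - 0.83*h + 2.24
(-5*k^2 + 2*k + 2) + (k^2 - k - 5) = -4*k^2 + k - 3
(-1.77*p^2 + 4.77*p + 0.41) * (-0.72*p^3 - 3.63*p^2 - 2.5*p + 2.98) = 1.2744*p^5 + 2.9907*p^4 - 13.1853*p^3 - 18.6879*p^2 + 13.1896*p + 1.2218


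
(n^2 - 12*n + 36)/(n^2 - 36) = (n - 6)/(n + 6)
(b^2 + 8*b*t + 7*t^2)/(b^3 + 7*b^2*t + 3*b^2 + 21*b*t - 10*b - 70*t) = (b + t)/(b^2 + 3*b - 10)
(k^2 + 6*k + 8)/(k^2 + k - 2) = (k + 4)/(k - 1)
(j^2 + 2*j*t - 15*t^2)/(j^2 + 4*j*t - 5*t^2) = (-j + 3*t)/(-j + t)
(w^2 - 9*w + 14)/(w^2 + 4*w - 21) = (w^2 - 9*w + 14)/(w^2 + 4*w - 21)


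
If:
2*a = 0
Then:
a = 0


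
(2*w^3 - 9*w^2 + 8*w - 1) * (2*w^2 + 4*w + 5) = 4*w^5 - 10*w^4 - 10*w^3 - 15*w^2 + 36*w - 5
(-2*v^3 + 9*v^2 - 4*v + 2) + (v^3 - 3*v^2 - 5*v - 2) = -v^3 + 6*v^2 - 9*v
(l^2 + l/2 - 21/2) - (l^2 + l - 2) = -l/2 - 17/2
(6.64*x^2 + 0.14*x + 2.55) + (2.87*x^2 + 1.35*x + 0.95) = 9.51*x^2 + 1.49*x + 3.5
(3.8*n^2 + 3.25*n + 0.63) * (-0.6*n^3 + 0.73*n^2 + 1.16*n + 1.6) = -2.28*n^5 + 0.824*n^4 + 6.4025*n^3 + 10.3099*n^2 + 5.9308*n + 1.008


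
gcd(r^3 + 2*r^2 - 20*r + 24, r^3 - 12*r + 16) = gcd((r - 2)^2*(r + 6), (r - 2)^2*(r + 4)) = r^2 - 4*r + 4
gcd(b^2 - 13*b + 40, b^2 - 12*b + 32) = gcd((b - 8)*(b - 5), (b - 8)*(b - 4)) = b - 8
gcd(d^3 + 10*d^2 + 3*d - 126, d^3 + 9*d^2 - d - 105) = d^2 + 4*d - 21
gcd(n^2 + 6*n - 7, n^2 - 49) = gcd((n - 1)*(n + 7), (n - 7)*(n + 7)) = n + 7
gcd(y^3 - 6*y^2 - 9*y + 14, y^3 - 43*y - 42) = y - 7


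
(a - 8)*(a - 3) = a^2 - 11*a + 24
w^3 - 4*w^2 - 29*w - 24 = (w - 8)*(w + 1)*(w + 3)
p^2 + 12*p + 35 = (p + 5)*(p + 7)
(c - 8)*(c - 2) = c^2 - 10*c + 16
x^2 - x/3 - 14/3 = (x - 7/3)*(x + 2)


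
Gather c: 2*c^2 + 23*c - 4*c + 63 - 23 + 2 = 2*c^2 + 19*c + 42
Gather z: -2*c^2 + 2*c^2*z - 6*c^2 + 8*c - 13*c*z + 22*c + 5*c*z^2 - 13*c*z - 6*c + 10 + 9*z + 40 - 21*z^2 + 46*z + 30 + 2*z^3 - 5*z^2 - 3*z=-8*c^2 + 24*c + 2*z^3 + z^2*(5*c - 26) + z*(2*c^2 - 26*c + 52) + 80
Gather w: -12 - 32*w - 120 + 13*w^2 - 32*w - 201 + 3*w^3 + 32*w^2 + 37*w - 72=3*w^3 + 45*w^2 - 27*w - 405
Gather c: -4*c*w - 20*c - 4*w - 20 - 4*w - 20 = c*(-4*w - 20) - 8*w - 40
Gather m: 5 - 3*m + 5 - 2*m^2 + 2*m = -2*m^2 - m + 10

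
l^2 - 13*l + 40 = (l - 8)*(l - 5)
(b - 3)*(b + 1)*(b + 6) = b^3 + 4*b^2 - 15*b - 18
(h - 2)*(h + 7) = h^2 + 5*h - 14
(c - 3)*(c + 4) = c^2 + c - 12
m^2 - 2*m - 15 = (m - 5)*(m + 3)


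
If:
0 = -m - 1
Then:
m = -1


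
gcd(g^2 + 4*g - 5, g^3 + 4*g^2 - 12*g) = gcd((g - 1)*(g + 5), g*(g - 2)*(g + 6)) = 1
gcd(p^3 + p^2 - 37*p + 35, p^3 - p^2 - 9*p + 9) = p - 1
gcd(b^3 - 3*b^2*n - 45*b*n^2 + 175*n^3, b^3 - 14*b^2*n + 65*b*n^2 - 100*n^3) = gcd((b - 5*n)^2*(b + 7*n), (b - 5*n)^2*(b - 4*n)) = b^2 - 10*b*n + 25*n^2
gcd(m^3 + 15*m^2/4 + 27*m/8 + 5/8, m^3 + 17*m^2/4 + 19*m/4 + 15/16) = m^2 + 11*m/4 + 5/8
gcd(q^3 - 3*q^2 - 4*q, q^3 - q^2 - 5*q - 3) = q + 1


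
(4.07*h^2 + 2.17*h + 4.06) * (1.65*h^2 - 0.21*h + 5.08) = 6.7155*h^4 + 2.7258*h^3 + 26.9189*h^2 + 10.171*h + 20.6248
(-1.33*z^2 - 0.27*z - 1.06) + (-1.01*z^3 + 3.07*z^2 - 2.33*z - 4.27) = -1.01*z^3 + 1.74*z^2 - 2.6*z - 5.33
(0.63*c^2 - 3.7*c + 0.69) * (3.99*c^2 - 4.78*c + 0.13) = 2.5137*c^4 - 17.7744*c^3 + 20.521*c^2 - 3.7792*c + 0.0897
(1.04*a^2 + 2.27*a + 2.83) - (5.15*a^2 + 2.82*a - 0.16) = -4.11*a^2 - 0.55*a + 2.99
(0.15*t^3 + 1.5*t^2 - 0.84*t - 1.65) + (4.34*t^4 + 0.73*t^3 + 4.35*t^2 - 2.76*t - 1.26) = 4.34*t^4 + 0.88*t^3 + 5.85*t^2 - 3.6*t - 2.91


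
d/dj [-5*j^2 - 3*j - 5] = -10*j - 3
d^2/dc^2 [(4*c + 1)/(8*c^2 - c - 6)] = 2*(4*(-24*c - 1)*(-8*c^2 + c + 6) - (4*c + 1)*(16*c - 1)^2)/(-8*c^2 + c + 6)^3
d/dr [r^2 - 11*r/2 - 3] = 2*r - 11/2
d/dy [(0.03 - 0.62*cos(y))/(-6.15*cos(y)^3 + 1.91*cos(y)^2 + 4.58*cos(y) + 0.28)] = (7.626*cos(y)^3 - 1.7377*cos(y)^2 + 0.1146*cos(y) + 0.311)*sin(y)/(37.8225*cos(y)^6 - 23.493*cos(y)^5 - 52.6859*cos(y)^4 + 14.0516*cos(y)^3 + 22.046*cos(y)^2 + 2.5648*cos(y) + 0.0784)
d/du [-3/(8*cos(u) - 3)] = -24*sin(u)/(8*cos(u) - 3)^2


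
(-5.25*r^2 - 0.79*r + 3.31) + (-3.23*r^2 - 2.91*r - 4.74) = -8.48*r^2 - 3.7*r - 1.43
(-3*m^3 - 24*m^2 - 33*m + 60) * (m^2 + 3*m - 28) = -3*m^5 - 33*m^4 - 21*m^3 + 633*m^2 + 1104*m - 1680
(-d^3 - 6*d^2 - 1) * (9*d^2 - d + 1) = -9*d^5 - 53*d^4 + 5*d^3 - 15*d^2 + d - 1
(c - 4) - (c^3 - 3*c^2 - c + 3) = -c^3 + 3*c^2 + 2*c - 7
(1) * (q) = q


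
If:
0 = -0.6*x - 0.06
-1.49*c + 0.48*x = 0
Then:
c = -0.03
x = -0.10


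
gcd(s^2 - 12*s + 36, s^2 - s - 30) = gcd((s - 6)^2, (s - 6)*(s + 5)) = s - 6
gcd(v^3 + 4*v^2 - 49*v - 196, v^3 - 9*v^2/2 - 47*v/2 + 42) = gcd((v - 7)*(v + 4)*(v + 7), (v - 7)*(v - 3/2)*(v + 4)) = v^2 - 3*v - 28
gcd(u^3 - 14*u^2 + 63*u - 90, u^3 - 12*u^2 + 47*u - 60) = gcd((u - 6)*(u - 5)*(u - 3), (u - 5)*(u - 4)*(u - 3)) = u^2 - 8*u + 15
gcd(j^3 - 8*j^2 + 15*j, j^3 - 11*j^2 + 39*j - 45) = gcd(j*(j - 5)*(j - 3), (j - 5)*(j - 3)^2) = j^2 - 8*j + 15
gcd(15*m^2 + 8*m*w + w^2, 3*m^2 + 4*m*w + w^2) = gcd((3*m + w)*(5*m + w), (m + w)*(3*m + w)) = 3*m + w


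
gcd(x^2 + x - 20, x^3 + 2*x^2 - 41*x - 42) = 1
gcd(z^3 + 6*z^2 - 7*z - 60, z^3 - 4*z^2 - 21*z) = 1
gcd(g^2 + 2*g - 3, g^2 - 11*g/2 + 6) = 1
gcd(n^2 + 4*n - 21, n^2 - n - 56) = n + 7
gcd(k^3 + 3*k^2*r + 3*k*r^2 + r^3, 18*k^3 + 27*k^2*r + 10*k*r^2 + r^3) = k + r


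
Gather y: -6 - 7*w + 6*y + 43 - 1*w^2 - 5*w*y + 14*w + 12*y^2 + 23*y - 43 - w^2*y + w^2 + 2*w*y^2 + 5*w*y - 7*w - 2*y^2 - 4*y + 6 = y^2*(2*w + 10) + y*(25 - w^2)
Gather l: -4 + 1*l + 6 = l + 2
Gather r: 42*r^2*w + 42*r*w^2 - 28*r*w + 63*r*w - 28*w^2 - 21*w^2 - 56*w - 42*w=42*r^2*w + r*(42*w^2 + 35*w) - 49*w^2 - 98*w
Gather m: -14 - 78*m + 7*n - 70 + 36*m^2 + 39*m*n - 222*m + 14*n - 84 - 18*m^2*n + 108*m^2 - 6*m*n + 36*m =m^2*(144 - 18*n) + m*(33*n - 264) + 21*n - 168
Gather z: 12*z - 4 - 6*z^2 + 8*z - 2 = -6*z^2 + 20*z - 6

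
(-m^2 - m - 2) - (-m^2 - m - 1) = -1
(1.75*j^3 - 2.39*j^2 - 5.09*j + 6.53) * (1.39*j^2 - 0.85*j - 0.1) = 2.4325*j^5 - 4.8096*j^4 - 5.2186*j^3 + 13.6422*j^2 - 5.0415*j - 0.653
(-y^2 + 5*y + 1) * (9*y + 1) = -9*y^3 + 44*y^2 + 14*y + 1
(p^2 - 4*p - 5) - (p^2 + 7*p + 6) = -11*p - 11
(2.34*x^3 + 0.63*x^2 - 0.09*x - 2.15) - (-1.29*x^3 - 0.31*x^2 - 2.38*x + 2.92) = 3.63*x^3 + 0.94*x^2 + 2.29*x - 5.07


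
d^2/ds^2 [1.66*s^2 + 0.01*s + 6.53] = 3.32000000000000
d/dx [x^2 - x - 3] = 2*x - 1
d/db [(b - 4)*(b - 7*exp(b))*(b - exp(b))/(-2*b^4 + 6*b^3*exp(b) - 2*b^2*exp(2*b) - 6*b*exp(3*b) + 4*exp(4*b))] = (5*b^4*exp(b) + b^4 - 2*b^3*exp(2*b) - 34*b^3*exp(b) - 8*b^3 + 13*b^2*exp(3*b) + 23*b^2*exp(2*b) + 92*b^2*exp(b) - 28*b*exp(4*b) - 56*b*exp(3*b) - 112*b*exp(2*b) + 126*exp(4*b) - 20*exp(3*b))/(2*(b^6 - 4*b^5*exp(b) + 2*b^4*exp(2*b) + 8*b^3*exp(3*b) - 7*b^2*exp(4*b) - 4*b*exp(5*b) + 4*exp(6*b)))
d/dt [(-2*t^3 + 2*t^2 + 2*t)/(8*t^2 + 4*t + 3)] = 2*(-8*t^4 - 8*t^3 - 13*t^2 + 6*t + 3)/(64*t^4 + 64*t^3 + 64*t^2 + 24*t + 9)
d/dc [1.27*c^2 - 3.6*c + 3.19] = 2.54*c - 3.6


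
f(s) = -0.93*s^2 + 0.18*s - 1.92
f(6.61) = -41.36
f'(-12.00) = 22.50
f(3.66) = -13.72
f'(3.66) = -6.63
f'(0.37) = -0.51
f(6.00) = -34.32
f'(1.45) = -2.52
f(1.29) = -3.24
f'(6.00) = -10.98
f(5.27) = -26.80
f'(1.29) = -2.22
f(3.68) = -13.85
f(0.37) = -1.98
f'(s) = 0.18 - 1.86*s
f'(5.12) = -9.34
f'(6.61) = -12.11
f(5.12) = -25.38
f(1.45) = -3.61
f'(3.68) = -6.66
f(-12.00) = -138.00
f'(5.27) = -9.62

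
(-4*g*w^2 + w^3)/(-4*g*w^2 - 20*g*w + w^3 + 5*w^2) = w/(w + 5)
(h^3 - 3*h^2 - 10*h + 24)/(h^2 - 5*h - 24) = (h^2 - 6*h + 8)/(h - 8)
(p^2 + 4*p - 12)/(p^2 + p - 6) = (p + 6)/(p + 3)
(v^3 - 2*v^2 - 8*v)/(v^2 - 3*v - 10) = v*(v - 4)/(v - 5)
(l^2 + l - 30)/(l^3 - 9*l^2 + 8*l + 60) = (l + 6)/(l^2 - 4*l - 12)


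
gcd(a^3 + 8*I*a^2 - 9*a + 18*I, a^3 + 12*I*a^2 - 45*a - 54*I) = a^2 + 9*I*a - 18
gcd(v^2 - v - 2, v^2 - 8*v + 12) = v - 2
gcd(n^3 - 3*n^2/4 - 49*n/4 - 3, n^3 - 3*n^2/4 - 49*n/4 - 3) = n^3 - 3*n^2/4 - 49*n/4 - 3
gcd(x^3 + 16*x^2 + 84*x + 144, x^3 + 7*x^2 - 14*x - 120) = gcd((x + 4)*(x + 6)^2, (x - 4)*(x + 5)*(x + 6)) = x + 6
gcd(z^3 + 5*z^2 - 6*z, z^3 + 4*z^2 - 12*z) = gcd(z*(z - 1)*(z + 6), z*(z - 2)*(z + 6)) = z^2 + 6*z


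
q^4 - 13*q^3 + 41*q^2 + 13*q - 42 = (q - 7)*(q - 6)*(q - 1)*(q + 1)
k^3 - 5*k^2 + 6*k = k*(k - 3)*(k - 2)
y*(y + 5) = y^2 + 5*y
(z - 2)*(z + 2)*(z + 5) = z^3 + 5*z^2 - 4*z - 20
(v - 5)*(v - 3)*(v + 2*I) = v^3 - 8*v^2 + 2*I*v^2 + 15*v - 16*I*v + 30*I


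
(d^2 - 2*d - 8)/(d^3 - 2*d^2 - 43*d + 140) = (d + 2)/(d^2 + 2*d - 35)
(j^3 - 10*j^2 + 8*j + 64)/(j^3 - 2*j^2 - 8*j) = (j - 8)/j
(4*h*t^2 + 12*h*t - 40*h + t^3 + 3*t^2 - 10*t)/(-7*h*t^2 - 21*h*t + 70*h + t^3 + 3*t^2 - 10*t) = (4*h + t)/(-7*h + t)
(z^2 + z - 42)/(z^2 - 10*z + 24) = (z + 7)/(z - 4)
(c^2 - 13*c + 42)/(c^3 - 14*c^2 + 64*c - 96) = (c - 7)/(c^2 - 8*c + 16)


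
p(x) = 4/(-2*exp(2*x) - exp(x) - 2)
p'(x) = 4*(4*exp(2*x) + exp(x))/(-2*exp(2*x) - exp(x) - 2)^2 = (16*exp(x) + 4)*exp(x)/(2*exp(2*x) + exp(x) + 2)^2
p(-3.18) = -1.96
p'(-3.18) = 0.05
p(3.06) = -0.00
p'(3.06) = 0.01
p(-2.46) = -1.90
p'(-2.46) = 0.10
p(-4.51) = -1.99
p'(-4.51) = 0.01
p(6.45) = -0.00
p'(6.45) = 0.00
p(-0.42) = -1.14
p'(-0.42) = 0.77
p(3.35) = -0.00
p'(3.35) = 0.00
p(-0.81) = -1.41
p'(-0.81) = 0.61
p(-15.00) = -2.00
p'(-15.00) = 0.00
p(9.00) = 0.00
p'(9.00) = 0.00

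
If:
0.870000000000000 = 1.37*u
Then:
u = 0.64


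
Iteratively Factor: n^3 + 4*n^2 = (n)*(n^2 + 4*n) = n*(n + 4)*(n)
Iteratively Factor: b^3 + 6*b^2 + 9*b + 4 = (b + 1)*(b^2 + 5*b + 4) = (b + 1)*(b + 4)*(b + 1)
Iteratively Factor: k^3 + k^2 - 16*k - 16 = (k - 4)*(k^2 + 5*k + 4) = (k - 4)*(k + 1)*(k + 4)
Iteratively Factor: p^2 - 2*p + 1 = (p - 1)*(p - 1)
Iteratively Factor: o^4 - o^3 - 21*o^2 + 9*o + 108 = (o + 3)*(o^3 - 4*o^2 - 9*o + 36) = (o + 3)^2*(o^2 - 7*o + 12) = (o - 4)*(o + 3)^2*(o - 3)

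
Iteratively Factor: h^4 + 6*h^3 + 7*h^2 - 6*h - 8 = (h + 4)*(h^3 + 2*h^2 - h - 2) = (h + 2)*(h + 4)*(h^2 - 1) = (h + 1)*(h + 2)*(h + 4)*(h - 1)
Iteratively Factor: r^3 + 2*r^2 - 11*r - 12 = (r - 3)*(r^2 + 5*r + 4) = (r - 3)*(r + 1)*(r + 4)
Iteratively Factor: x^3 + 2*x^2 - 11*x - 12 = (x + 4)*(x^2 - 2*x - 3) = (x - 3)*(x + 4)*(x + 1)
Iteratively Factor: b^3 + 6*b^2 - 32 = (b + 4)*(b^2 + 2*b - 8) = (b - 2)*(b + 4)*(b + 4)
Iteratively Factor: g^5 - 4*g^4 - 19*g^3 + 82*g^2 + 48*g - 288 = (g - 4)*(g^4 - 19*g^2 + 6*g + 72) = (g - 4)*(g + 2)*(g^3 - 2*g^2 - 15*g + 36) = (g - 4)*(g + 2)*(g + 4)*(g^2 - 6*g + 9) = (g - 4)*(g - 3)*(g + 2)*(g + 4)*(g - 3)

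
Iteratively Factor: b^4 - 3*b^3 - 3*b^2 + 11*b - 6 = (b + 2)*(b^3 - 5*b^2 + 7*b - 3) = (b - 1)*(b + 2)*(b^2 - 4*b + 3) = (b - 1)^2*(b + 2)*(b - 3)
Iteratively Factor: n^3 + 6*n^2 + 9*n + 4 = (n + 4)*(n^2 + 2*n + 1) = (n + 1)*(n + 4)*(n + 1)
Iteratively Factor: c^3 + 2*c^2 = (c)*(c^2 + 2*c) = c^2*(c + 2)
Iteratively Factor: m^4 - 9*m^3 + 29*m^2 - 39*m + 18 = (m - 3)*(m^3 - 6*m^2 + 11*m - 6) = (m - 3)*(m - 1)*(m^2 - 5*m + 6) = (m - 3)*(m - 2)*(m - 1)*(m - 3)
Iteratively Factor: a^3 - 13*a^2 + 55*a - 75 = (a - 5)*(a^2 - 8*a + 15) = (a - 5)*(a - 3)*(a - 5)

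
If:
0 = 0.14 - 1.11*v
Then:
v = 0.13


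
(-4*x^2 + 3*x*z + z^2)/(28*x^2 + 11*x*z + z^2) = (-x + z)/(7*x + z)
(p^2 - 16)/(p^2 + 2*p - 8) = (p - 4)/(p - 2)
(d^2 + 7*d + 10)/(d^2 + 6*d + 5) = (d + 2)/(d + 1)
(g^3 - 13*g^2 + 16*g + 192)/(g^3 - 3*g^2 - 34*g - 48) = (g - 8)/(g + 2)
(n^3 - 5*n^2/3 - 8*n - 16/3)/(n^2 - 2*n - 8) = (3*n^2 + 7*n + 4)/(3*(n + 2))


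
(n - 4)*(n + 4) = n^2 - 16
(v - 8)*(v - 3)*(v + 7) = v^3 - 4*v^2 - 53*v + 168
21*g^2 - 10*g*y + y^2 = (-7*g + y)*(-3*g + y)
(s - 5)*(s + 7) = s^2 + 2*s - 35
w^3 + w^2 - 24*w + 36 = (w - 3)*(w - 2)*(w + 6)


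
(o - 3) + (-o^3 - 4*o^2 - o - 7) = -o^3 - 4*o^2 - 10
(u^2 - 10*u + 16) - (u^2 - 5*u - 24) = 40 - 5*u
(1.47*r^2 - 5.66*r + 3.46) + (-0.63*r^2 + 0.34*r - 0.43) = 0.84*r^2 - 5.32*r + 3.03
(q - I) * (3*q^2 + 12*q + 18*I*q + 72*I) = 3*q^3 + 12*q^2 + 15*I*q^2 + 18*q + 60*I*q + 72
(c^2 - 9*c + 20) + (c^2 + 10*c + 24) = 2*c^2 + c + 44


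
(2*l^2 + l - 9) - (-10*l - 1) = 2*l^2 + 11*l - 8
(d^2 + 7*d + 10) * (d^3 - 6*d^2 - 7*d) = d^5 + d^4 - 39*d^3 - 109*d^2 - 70*d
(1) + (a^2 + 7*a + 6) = a^2 + 7*a + 7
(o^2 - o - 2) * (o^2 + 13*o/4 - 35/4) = o^4 + 9*o^3/4 - 14*o^2 + 9*o/4 + 35/2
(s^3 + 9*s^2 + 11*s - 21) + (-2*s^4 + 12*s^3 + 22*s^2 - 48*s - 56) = -2*s^4 + 13*s^3 + 31*s^2 - 37*s - 77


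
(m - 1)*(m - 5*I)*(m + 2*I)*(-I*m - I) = -I*m^4 - 3*m^3 - 9*I*m^2 + 3*m + 10*I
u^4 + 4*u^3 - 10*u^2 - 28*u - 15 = (u - 3)*(u + 1)^2*(u + 5)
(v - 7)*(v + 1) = v^2 - 6*v - 7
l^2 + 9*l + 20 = (l + 4)*(l + 5)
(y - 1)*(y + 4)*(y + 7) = y^3 + 10*y^2 + 17*y - 28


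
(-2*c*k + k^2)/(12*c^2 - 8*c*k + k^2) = -k/(6*c - k)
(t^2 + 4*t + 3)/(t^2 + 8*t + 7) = (t + 3)/(t + 7)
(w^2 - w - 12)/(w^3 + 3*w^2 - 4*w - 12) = (w - 4)/(w^2 - 4)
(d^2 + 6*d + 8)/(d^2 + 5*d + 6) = (d + 4)/(d + 3)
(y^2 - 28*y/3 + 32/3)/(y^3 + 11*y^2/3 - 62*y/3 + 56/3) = (y - 8)/(y^2 + 5*y - 14)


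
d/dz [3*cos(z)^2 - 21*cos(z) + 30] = 3*(7 - 2*cos(z))*sin(z)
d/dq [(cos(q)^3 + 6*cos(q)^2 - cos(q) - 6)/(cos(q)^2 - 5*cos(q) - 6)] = (sin(q)^2 + 12*cos(q) + 23)*sin(q)/(cos(q) - 6)^2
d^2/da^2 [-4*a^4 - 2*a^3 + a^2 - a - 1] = -48*a^2 - 12*a + 2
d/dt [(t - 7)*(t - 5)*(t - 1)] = 3*t^2 - 26*t + 47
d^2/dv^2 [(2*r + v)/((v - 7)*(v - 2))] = 2*(6*r*v^2 - 54*r*v + 134*r + v^3 - 42*v + 126)/(v^6 - 27*v^5 + 285*v^4 - 1485*v^3 + 3990*v^2 - 5292*v + 2744)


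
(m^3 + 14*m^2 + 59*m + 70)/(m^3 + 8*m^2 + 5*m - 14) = (m + 5)/(m - 1)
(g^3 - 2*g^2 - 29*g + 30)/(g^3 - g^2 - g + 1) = (g^2 - g - 30)/(g^2 - 1)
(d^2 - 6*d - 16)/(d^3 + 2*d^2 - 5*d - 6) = (d^2 - 6*d - 16)/(d^3 + 2*d^2 - 5*d - 6)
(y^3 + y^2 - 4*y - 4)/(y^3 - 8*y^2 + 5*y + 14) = (y + 2)/(y - 7)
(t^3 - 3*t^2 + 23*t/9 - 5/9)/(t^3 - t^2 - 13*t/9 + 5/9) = (t - 1)/(t + 1)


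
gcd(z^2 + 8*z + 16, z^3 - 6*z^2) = 1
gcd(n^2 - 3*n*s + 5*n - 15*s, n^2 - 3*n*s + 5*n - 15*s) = -n^2 + 3*n*s - 5*n + 15*s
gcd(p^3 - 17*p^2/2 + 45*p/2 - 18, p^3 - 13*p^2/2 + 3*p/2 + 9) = p - 3/2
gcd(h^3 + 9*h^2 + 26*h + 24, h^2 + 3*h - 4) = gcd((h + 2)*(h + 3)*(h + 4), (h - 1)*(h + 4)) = h + 4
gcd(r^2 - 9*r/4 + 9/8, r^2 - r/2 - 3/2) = r - 3/2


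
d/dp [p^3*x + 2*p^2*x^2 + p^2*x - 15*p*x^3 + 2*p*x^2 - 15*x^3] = x*(3*p^2 + 4*p*x + 2*p - 15*x^2 + 2*x)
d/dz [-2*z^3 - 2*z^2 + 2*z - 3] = -6*z^2 - 4*z + 2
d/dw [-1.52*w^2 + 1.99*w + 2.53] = 1.99 - 3.04*w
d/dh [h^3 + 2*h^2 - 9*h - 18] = 3*h^2 + 4*h - 9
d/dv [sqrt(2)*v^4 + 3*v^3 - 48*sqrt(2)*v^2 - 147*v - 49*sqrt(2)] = 4*sqrt(2)*v^3 + 9*v^2 - 96*sqrt(2)*v - 147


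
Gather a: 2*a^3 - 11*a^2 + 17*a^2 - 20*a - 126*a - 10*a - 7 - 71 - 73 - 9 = 2*a^3 + 6*a^2 - 156*a - 160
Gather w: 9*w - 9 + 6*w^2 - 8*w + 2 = 6*w^2 + w - 7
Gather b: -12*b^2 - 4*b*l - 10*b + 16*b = -12*b^2 + b*(6 - 4*l)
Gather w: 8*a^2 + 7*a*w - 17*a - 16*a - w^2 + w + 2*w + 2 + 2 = 8*a^2 - 33*a - w^2 + w*(7*a + 3) + 4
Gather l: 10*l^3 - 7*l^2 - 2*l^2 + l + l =10*l^3 - 9*l^2 + 2*l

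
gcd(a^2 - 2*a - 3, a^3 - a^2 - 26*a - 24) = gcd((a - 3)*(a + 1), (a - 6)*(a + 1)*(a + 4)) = a + 1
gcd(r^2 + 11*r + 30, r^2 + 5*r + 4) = 1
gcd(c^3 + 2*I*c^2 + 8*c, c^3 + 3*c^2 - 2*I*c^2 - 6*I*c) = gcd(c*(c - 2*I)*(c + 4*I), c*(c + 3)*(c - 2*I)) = c^2 - 2*I*c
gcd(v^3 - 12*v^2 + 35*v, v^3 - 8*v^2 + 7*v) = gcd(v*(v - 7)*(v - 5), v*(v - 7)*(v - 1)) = v^2 - 7*v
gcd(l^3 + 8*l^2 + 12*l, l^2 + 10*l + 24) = l + 6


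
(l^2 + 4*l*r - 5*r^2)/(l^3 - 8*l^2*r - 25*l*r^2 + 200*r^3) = (l - r)/(l^2 - 13*l*r + 40*r^2)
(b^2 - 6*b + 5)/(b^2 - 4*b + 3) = (b - 5)/(b - 3)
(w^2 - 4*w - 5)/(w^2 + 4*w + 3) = (w - 5)/(w + 3)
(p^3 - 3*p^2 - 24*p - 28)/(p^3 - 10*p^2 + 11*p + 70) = (p + 2)/(p - 5)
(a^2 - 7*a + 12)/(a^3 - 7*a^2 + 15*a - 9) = (a - 4)/(a^2 - 4*a + 3)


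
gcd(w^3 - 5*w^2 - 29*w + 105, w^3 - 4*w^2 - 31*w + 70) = w^2 - 2*w - 35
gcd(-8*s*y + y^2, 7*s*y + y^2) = y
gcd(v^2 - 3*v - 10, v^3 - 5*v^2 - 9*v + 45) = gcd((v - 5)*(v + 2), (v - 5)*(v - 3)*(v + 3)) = v - 5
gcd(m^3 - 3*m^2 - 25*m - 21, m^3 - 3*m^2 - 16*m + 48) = 1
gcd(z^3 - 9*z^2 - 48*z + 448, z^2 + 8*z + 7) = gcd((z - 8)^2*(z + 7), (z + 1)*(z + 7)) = z + 7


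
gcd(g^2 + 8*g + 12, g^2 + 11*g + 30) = g + 6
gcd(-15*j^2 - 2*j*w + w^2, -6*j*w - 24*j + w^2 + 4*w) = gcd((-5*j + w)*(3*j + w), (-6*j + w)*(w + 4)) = 1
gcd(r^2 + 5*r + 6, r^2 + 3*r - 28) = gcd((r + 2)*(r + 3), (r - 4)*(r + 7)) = 1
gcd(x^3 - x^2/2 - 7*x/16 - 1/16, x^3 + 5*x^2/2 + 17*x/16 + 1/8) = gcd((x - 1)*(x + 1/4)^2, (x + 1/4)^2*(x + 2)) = x^2 + x/2 + 1/16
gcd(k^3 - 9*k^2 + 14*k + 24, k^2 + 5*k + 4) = k + 1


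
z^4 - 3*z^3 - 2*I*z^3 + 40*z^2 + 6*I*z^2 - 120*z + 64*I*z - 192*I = (z - 3)*(z - 8*I)*(z + 2*I)*(z + 4*I)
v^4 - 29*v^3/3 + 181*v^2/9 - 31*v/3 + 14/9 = (v - 7)*(v - 2)*(v - 1/3)^2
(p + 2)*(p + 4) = p^2 + 6*p + 8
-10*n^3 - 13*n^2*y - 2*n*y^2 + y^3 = (-5*n + y)*(n + y)*(2*n + y)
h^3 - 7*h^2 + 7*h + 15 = (h - 5)*(h - 3)*(h + 1)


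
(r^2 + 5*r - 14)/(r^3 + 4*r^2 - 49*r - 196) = (r - 2)/(r^2 - 3*r - 28)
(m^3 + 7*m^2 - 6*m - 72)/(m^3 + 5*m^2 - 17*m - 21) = (m^2 + 10*m + 24)/(m^2 + 8*m + 7)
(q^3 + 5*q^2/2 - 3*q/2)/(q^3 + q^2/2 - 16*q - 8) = q*(2*q^2 + 5*q - 3)/(2*q^3 + q^2 - 32*q - 16)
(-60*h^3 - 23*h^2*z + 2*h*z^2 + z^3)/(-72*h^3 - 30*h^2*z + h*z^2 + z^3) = (-5*h + z)/(-6*h + z)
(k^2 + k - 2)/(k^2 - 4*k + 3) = (k + 2)/(k - 3)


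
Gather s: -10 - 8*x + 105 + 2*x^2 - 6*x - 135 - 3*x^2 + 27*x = -x^2 + 13*x - 40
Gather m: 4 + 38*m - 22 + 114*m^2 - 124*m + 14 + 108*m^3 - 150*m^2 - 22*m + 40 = 108*m^3 - 36*m^2 - 108*m + 36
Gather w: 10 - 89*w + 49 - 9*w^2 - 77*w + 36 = -9*w^2 - 166*w + 95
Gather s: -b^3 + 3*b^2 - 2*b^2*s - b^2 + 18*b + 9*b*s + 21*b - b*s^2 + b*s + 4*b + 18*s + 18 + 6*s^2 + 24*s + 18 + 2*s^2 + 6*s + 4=-b^3 + 2*b^2 + 43*b + s^2*(8 - b) + s*(-2*b^2 + 10*b + 48) + 40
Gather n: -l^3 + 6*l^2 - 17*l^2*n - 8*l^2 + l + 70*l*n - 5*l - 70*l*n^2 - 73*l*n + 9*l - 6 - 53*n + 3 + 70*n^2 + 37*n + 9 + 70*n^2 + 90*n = -l^3 - 2*l^2 + 5*l + n^2*(140 - 70*l) + n*(-17*l^2 - 3*l + 74) + 6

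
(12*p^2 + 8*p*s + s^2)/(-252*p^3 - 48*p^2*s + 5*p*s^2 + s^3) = (-2*p - s)/(42*p^2 + p*s - s^2)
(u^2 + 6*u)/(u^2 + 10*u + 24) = u/(u + 4)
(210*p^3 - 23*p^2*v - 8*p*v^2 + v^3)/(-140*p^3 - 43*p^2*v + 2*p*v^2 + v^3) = (-6*p + v)/(4*p + v)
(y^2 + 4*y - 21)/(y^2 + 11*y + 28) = (y - 3)/(y + 4)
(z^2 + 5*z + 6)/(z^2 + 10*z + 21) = (z + 2)/(z + 7)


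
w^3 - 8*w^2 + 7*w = w*(w - 7)*(w - 1)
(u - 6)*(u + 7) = u^2 + u - 42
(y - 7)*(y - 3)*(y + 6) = y^3 - 4*y^2 - 39*y + 126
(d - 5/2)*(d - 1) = d^2 - 7*d/2 + 5/2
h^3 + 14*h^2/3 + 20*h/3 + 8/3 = (h + 2/3)*(h + 2)^2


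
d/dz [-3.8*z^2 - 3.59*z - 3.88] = -7.6*z - 3.59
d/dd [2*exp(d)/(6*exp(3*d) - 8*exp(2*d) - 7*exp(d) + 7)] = (-24*exp(3*d) + 16*exp(2*d) + 14)*exp(d)/(36*exp(6*d) - 96*exp(5*d) - 20*exp(4*d) + 196*exp(3*d) - 63*exp(2*d) - 98*exp(d) + 49)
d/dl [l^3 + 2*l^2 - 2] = l*(3*l + 4)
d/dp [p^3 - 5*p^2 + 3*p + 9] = 3*p^2 - 10*p + 3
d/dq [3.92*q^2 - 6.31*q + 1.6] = 7.84*q - 6.31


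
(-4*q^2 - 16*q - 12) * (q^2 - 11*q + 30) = -4*q^4 + 28*q^3 + 44*q^2 - 348*q - 360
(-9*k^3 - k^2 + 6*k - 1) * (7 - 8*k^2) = 72*k^5 + 8*k^4 - 111*k^3 + k^2 + 42*k - 7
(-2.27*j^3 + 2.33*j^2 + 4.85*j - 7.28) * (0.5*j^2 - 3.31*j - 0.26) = -1.135*j^5 + 8.6787*j^4 - 4.6971*j^3 - 20.2993*j^2 + 22.8358*j + 1.8928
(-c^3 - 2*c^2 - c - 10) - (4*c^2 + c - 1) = -c^3 - 6*c^2 - 2*c - 9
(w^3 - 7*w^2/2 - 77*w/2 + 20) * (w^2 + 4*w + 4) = w^5 + w^4/2 - 97*w^3/2 - 148*w^2 - 74*w + 80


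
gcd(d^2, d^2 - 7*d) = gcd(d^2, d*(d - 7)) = d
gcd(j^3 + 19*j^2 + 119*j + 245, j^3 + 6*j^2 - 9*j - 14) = j + 7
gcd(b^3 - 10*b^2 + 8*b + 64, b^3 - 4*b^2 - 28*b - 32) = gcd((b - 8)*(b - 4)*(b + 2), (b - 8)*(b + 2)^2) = b^2 - 6*b - 16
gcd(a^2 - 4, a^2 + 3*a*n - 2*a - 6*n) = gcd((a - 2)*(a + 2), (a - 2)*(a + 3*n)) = a - 2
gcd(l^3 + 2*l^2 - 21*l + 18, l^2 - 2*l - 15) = 1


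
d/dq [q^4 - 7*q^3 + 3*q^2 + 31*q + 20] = 4*q^3 - 21*q^2 + 6*q + 31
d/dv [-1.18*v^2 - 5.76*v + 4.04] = -2.36*v - 5.76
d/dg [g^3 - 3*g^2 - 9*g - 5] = 3*g^2 - 6*g - 9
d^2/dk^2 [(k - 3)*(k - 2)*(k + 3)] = 6*k - 4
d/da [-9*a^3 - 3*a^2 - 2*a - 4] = -27*a^2 - 6*a - 2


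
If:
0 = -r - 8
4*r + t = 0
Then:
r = -8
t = 32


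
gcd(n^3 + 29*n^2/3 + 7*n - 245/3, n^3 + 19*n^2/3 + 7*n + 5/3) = n + 5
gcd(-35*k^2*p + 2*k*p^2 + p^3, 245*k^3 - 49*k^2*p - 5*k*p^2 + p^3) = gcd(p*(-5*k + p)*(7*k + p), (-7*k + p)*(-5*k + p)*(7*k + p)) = -35*k^2 + 2*k*p + p^2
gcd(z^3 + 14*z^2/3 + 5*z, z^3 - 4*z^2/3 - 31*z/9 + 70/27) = z + 5/3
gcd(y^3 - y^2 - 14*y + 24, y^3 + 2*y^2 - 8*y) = y^2 + 2*y - 8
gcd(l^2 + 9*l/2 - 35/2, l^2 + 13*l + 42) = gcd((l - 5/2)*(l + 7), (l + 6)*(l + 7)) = l + 7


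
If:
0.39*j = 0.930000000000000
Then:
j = 2.38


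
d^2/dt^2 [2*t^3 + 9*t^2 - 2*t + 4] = 12*t + 18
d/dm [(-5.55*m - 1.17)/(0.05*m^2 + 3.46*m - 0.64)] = (0.2775*m^2 + 0.117000000000001*m + 7.6002)/(0.0025*m^4 + 0.346*m^3 + 11.9076*m^2 - 4.4288*m + 0.4096)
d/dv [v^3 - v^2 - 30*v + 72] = 3*v^2 - 2*v - 30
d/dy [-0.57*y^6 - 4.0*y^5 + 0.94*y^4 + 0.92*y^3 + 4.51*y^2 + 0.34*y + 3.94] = -3.42*y^5 - 20.0*y^4 + 3.76*y^3 + 2.76*y^2 + 9.02*y + 0.34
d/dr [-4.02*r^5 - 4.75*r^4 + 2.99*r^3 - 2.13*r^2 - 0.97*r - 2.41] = -20.1*r^4 - 19.0*r^3 + 8.97*r^2 - 4.26*r - 0.97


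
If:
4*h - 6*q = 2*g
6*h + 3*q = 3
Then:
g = 1 - 4*q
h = 1/2 - q/2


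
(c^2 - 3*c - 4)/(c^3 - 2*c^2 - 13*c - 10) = (c - 4)/(c^2 - 3*c - 10)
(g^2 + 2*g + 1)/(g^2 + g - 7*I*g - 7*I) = (g + 1)/(g - 7*I)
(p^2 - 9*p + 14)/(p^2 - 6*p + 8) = (p - 7)/(p - 4)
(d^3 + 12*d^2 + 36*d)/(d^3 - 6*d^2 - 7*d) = (d^2 + 12*d + 36)/(d^2 - 6*d - 7)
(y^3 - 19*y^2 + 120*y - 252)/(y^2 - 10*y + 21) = (y^2 - 12*y + 36)/(y - 3)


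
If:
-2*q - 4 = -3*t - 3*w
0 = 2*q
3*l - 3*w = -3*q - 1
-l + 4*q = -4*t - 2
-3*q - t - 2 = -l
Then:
No Solution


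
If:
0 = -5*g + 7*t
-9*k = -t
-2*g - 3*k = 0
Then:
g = 0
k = 0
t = 0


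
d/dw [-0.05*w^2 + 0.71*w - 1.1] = 0.71 - 0.1*w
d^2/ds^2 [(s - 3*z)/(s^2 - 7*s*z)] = 2*(s*(-3*s + 10*z)*(s - 7*z) + (s - 3*z)*(2*s - 7*z)^2)/(s^3*(s - 7*z)^3)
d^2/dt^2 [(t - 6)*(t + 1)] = 2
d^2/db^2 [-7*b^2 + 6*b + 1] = -14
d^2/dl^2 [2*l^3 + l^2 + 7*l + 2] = 12*l + 2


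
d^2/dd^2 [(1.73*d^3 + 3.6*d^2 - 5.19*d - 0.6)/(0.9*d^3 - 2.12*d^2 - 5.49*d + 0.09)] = (3.5527136788005e-15*d^7 + 12.43368*d^6 + 26.06418*d^5 + 158.62716*d^4 - 62.559498*d^3 + 5.64496199999996*d^2 - 47.465514*d - 41.467518)/(0.729*d^9 - 5.1516*d^8 - 1.20582*d^7 + 53.540092*d^6 + 6.325182*d^5 - 193.145688*d^4 - 159.162327*d^3 + 8.086311*d^2 - 0.133407*d + 0.000729)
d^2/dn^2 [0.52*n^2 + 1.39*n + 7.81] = 1.04000000000000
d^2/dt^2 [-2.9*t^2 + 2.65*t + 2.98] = -5.80000000000000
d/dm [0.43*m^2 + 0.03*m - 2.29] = 0.86*m + 0.03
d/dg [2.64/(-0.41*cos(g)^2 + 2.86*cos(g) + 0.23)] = (7.5504 - 2.1648*cos(g))*sin(g)/(-0.41*cos(g)^2 + 2.86*cos(g) + 0.23)^2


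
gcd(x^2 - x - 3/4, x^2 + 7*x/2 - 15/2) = x - 3/2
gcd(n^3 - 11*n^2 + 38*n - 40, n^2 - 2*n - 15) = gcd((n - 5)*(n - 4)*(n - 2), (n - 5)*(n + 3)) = n - 5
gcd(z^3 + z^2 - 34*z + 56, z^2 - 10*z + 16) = z - 2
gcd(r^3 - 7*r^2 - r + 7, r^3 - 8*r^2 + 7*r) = r^2 - 8*r + 7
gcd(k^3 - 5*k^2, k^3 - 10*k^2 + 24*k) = k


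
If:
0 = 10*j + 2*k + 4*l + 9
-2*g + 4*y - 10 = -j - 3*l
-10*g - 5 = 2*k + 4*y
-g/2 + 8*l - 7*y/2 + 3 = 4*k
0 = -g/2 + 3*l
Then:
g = -6240/5653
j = -3062/5653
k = -16097/11306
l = -1040/5653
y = 12558/5653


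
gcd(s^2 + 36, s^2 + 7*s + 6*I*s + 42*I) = s + 6*I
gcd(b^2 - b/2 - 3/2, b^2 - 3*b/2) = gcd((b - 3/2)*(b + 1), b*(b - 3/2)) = b - 3/2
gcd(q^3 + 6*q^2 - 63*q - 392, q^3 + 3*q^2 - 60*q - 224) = q^2 - q - 56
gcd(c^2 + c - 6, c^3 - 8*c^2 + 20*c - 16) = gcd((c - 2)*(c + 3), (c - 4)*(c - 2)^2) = c - 2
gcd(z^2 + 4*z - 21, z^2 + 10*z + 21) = z + 7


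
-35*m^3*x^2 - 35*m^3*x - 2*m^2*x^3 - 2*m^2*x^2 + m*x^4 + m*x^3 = x*(-7*m + x)*(5*m + x)*(m*x + m)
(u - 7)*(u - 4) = u^2 - 11*u + 28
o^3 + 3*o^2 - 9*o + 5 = (o - 1)^2*(o + 5)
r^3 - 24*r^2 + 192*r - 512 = (r - 8)^3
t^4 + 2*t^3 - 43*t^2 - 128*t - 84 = (t - 7)*(t + 1)*(t + 2)*(t + 6)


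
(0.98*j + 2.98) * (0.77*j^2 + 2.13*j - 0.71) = 0.7546*j^3 + 4.382*j^2 + 5.6516*j - 2.1158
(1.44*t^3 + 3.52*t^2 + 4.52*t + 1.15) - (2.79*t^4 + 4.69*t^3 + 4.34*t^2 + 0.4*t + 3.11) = -2.79*t^4 - 3.25*t^3 - 0.82*t^2 + 4.12*t - 1.96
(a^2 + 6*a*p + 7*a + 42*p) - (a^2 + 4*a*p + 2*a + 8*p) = 2*a*p + 5*a + 34*p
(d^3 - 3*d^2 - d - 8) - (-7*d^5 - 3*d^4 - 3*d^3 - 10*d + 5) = 7*d^5 + 3*d^4 + 4*d^3 - 3*d^2 + 9*d - 13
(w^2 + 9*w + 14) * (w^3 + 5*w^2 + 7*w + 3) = w^5 + 14*w^4 + 66*w^3 + 136*w^2 + 125*w + 42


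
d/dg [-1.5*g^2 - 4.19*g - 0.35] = -3.0*g - 4.19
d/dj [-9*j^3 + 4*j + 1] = 4 - 27*j^2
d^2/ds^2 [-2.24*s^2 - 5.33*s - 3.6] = -4.48000000000000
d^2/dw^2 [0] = 0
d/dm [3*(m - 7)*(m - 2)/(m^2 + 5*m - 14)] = 42/(m^2 + 14*m + 49)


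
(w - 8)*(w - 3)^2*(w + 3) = w^4 - 11*w^3 + 15*w^2 + 99*w - 216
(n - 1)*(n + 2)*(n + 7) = n^3 + 8*n^2 + 5*n - 14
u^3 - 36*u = u*(u - 6)*(u + 6)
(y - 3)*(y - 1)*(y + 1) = y^3 - 3*y^2 - y + 3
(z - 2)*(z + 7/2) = z^2 + 3*z/2 - 7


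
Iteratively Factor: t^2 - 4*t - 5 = (t + 1)*(t - 5)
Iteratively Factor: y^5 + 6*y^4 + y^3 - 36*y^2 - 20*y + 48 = (y + 2)*(y^4 + 4*y^3 - 7*y^2 - 22*y + 24) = (y + 2)*(y + 3)*(y^3 + y^2 - 10*y + 8) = (y + 2)*(y + 3)*(y + 4)*(y^2 - 3*y + 2) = (y - 1)*(y + 2)*(y + 3)*(y + 4)*(y - 2)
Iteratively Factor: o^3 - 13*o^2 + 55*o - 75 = (o - 3)*(o^2 - 10*o + 25) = (o - 5)*(o - 3)*(o - 5)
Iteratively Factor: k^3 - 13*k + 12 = (k + 4)*(k^2 - 4*k + 3) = (k - 3)*(k + 4)*(k - 1)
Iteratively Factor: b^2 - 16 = (b + 4)*(b - 4)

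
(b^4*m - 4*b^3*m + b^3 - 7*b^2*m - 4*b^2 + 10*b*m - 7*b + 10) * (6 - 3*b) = -3*b^5*m + 18*b^4*m - 3*b^4 - 3*b^3*m + 18*b^3 - 72*b^2*m - 3*b^2 + 60*b*m - 72*b + 60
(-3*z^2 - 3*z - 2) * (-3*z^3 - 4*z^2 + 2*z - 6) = 9*z^5 + 21*z^4 + 12*z^3 + 20*z^2 + 14*z + 12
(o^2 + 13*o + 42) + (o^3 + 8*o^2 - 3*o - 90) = o^3 + 9*o^2 + 10*o - 48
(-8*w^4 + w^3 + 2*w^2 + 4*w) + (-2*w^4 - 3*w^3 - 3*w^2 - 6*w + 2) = -10*w^4 - 2*w^3 - w^2 - 2*w + 2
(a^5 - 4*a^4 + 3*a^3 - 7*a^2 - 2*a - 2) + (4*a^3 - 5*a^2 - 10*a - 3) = a^5 - 4*a^4 + 7*a^3 - 12*a^2 - 12*a - 5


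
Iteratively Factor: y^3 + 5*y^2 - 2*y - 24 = (y + 3)*(y^2 + 2*y - 8) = (y + 3)*(y + 4)*(y - 2)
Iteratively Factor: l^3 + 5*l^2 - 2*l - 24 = (l + 4)*(l^2 + l - 6) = (l - 2)*(l + 4)*(l + 3)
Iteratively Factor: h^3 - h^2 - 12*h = (h)*(h^2 - h - 12) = h*(h - 4)*(h + 3)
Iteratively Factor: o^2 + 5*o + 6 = (o + 2)*(o + 3)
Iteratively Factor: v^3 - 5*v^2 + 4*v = (v - 4)*(v^2 - v) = v*(v - 4)*(v - 1)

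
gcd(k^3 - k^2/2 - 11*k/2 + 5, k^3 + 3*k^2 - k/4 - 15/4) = k^2 + 3*k/2 - 5/2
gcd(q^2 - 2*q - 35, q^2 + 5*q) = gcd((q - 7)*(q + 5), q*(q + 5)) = q + 5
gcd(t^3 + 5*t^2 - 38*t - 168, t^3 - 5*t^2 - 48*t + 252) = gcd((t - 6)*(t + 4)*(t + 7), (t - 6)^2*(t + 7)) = t^2 + t - 42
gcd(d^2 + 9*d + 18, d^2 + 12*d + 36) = d + 6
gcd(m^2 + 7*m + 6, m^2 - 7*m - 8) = m + 1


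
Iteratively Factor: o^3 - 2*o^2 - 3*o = (o)*(o^2 - 2*o - 3) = o*(o - 3)*(o + 1)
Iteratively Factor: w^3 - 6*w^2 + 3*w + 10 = (w - 5)*(w^2 - w - 2) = (w - 5)*(w + 1)*(w - 2)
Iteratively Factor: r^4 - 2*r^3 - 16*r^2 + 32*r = (r - 2)*(r^3 - 16*r) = r*(r - 2)*(r^2 - 16) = r*(r - 2)*(r + 4)*(r - 4)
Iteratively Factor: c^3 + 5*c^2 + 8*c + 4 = (c + 2)*(c^2 + 3*c + 2) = (c + 1)*(c + 2)*(c + 2)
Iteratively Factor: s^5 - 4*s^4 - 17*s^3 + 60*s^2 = (s)*(s^4 - 4*s^3 - 17*s^2 + 60*s) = s*(s + 4)*(s^3 - 8*s^2 + 15*s) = s^2*(s + 4)*(s^2 - 8*s + 15) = s^2*(s - 5)*(s + 4)*(s - 3)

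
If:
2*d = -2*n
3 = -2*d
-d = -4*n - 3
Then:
No Solution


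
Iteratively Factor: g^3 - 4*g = (g)*(g^2 - 4) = g*(g - 2)*(g + 2)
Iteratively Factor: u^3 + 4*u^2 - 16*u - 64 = (u + 4)*(u^2 - 16) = (u - 4)*(u + 4)*(u + 4)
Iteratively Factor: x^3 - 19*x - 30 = (x + 3)*(x^2 - 3*x - 10) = (x + 2)*(x + 3)*(x - 5)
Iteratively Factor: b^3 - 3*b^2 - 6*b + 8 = (b + 2)*(b^2 - 5*b + 4) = (b - 4)*(b + 2)*(b - 1)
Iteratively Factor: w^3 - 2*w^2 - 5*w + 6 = (w - 1)*(w^2 - w - 6) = (w - 1)*(w + 2)*(w - 3)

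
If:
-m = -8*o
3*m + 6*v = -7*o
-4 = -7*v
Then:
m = -192/217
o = -24/217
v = 4/7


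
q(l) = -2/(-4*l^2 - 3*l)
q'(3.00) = -0.03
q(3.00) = 0.04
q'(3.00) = -0.03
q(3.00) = 0.04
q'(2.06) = -0.07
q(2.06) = 0.09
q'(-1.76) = 0.44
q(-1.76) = 0.28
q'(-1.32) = 1.67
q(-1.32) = 0.66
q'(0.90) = -0.58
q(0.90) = 0.34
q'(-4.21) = 0.02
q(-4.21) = 0.03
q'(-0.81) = 184.17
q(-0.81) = 10.29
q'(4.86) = -0.01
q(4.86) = 0.02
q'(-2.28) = 0.16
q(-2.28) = 0.14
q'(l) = -2*(8*l + 3)/(-4*l^2 - 3*l)^2 = 2*(-8*l - 3)/(l^2*(4*l + 3)^2)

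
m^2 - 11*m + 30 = (m - 6)*(m - 5)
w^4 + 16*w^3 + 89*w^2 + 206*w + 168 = (w + 2)*(w + 3)*(w + 4)*(w + 7)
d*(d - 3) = d^2 - 3*d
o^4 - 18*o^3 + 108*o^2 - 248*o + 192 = (o - 8)*(o - 6)*(o - 2)^2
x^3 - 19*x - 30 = (x - 5)*(x + 2)*(x + 3)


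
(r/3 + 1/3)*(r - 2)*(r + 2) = r^3/3 + r^2/3 - 4*r/3 - 4/3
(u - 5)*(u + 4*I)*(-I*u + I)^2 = -u^4 + 7*u^3 - 4*I*u^3 - 11*u^2 + 28*I*u^2 + 5*u - 44*I*u + 20*I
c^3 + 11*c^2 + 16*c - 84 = (c - 2)*(c + 6)*(c + 7)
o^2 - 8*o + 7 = (o - 7)*(o - 1)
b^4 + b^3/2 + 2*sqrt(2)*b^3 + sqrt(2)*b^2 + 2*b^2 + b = b*(b + 1/2)*(b + sqrt(2))^2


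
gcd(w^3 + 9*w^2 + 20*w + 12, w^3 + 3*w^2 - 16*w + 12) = w + 6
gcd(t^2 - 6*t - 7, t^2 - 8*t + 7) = t - 7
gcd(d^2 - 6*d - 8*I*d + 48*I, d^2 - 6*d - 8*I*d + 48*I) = d^2 + d*(-6 - 8*I) + 48*I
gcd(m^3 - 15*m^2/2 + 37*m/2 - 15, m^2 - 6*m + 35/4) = m - 5/2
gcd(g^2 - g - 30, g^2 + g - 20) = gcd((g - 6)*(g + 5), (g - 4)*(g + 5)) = g + 5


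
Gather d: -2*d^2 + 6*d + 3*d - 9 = -2*d^2 + 9*d - 9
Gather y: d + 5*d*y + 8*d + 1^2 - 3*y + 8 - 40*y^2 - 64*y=9*d - 40*y^2 + y*(5*d - 67) + 9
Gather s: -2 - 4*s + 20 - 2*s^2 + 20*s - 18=-2*s^2 + 16*s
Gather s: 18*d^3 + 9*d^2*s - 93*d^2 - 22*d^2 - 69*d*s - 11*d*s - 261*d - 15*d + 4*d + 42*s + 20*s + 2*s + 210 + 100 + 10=18*d^3 - 115*d^2 - 272*d + s*(9*d^2 - 80*d + 64) + 320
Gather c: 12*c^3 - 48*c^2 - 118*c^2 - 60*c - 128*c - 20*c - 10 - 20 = 12*c^3 - 166*c^2 - 208*c - 30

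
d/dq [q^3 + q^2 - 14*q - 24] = 3*q^2 + 2*q - 14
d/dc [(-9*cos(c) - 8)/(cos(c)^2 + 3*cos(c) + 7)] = (-9*cos(c)^2 - 16*cos(c) + 39)*sin(c)/(cos(c)^2 + 3*cos(c) + 7)^2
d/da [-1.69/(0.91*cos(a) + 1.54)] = -1.5379*sin(a)/(0.91*cos(a) + 1.54)^2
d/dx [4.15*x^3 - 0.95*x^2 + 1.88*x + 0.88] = 12.45*x^2 - 1.9*x + 1.88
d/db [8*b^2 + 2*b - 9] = 16*b + 2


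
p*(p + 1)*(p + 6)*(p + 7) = p^4 + 14*p^3 + 55*p^2 + 42*p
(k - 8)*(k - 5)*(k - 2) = k^3 - 15*k^2 + 66*k - 80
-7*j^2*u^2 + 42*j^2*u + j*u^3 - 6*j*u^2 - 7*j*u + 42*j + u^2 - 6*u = (-7*j + u)*(u - 6)*(j*u + 1)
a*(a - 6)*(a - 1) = a^3 - 7*a^2 + 6*a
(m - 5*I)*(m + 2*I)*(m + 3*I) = m^3 + 19*m + 30*I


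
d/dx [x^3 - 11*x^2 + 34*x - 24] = 3*x^2 - 22*x + 34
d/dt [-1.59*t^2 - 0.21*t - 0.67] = -3.18*t - 0.21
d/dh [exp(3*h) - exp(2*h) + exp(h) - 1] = (3*exp(2*h) - 2*exp(h) + 1)*exp(h)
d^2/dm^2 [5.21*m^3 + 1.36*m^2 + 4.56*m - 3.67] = 31.26*m + 2.72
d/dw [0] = 0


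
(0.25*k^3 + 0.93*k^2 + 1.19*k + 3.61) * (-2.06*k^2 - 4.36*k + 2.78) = -0.515*k^5 - 3.0058*k^4 - 5.8112*k^3 - 10.0396*k^2 - 12.4314*k + 10.0358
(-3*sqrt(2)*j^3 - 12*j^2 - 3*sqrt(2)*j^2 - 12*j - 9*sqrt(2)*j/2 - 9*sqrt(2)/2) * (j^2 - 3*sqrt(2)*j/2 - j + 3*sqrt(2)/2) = -3*sqrt(2)*j^5 - 3*j^4 + 33*sqrt(2)*j^3/2 + 33*j^2/2 - 27*sqrt(2)*j/2 - 27/2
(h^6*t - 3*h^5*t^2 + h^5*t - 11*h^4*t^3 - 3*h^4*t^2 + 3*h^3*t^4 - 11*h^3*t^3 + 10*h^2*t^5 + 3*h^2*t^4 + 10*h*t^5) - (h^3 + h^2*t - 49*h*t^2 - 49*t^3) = h^6*t - 3*h^5*t^2 + h^5*t - 11*h^4*t^3 - 3*h^4*t^2 + 3*h^3*t^4 - 11*h^3*t^3 - h^3 + 10*h^2*t^5 + 3*h^2*t^4 - h^2*t + 10*h*t^5 + 49*h*t^2 + 49*t^3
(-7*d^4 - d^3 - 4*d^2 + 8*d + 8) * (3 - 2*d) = 14*d^5 - 19*d^4 + 5*d^3 - 28*d^2 + 8*d + 24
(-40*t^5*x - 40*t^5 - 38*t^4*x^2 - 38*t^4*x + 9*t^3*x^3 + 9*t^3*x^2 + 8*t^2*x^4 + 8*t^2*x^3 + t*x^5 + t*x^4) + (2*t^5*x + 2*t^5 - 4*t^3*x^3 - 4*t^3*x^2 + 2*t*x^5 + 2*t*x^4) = -38*t^5*x - 38*t^5 - 38*t^4*x^2 - 38*t^4*x + 5*t^3*x^3 + 5*t^3*x^2 + 8*t^2*x^4 + 8*t^2*x^3 + 3*t*x^5 + 3*t*x^4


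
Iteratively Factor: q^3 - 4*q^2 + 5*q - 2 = (q - 1)*(q^2 - 3*q + 2) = (q - 1)^2*(q - 2)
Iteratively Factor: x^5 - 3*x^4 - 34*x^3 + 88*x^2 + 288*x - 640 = (x - 5)*(x^4 + 2*x^3 - 24*x^2 - 32*x + 128) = (x - 5)*(x + 4)*(x^3 - 2*x^2 - 16*x + 32) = (x - 5)*(x - 4)*(x + 4)*(x^2 + 2*x - 8) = (x - 5)*(x - 4)*(x - 2)*(x + 4)*(x + 4)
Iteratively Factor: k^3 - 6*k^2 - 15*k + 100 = (k - 5)*(k^2 - k - 20) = (k - 5)^2*(k + 4)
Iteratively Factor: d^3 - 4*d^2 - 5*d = (d + 1)*(d^2 - 5*d) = (d - 5)*(d + 1)*(d)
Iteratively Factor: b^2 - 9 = (b - 3)*(b + 3)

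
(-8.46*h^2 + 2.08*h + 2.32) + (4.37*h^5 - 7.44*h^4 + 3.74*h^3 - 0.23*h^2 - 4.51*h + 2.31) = 4.37*h^5 - 7.44*h^4 + 3.74*h^3 - 8.69*h^2 - 2.43*h + 4.63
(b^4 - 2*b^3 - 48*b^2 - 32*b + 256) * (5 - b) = -b^5 + 7*b^4 + 38*b^3 - 208*b^2 - 416*b + 1280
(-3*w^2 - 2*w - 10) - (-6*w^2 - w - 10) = 3*w^2 - w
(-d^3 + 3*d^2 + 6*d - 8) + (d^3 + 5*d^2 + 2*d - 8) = 8*d^2 + 8*d - 16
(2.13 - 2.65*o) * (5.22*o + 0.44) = -13.833*o^2 + 9.9526*o + 0.9372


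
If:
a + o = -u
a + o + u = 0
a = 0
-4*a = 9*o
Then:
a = 0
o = 0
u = 0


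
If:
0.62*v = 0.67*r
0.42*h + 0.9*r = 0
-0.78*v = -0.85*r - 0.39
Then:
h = 117.76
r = -54.95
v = -59.39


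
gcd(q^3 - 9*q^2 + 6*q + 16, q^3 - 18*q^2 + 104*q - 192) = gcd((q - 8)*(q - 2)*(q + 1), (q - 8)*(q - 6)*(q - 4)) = q - 8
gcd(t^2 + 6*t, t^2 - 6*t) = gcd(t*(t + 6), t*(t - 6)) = t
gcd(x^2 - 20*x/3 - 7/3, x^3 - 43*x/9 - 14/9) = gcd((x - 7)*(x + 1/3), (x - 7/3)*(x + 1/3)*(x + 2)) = x + 1/3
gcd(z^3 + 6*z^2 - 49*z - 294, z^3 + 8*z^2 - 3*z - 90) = z + 6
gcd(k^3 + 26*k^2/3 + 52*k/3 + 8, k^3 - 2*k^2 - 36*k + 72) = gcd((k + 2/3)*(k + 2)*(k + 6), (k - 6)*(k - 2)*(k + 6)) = k + 6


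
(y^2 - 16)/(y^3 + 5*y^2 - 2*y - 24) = (y - 4)/(y^2 + y - 6)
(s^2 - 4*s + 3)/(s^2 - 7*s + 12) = (s - 1)/(s - 4)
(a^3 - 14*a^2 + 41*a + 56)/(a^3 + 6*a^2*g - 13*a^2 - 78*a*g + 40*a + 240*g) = (a^2 - 6*a - 7)/(a^2 + 6*a*g - 5*a - 30*g)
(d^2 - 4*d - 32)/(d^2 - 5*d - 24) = (d + 4)/(d + 3)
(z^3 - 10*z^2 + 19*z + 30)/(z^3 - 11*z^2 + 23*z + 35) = (z - 6)/(z - 7)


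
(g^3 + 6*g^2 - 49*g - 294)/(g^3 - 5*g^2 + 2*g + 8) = (g^3 + 6*g^2 - 49*g - 294)/(g^3 - 5*g^2 + 2*g + 8)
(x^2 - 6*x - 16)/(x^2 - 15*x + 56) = (x + 2)/(x - 7)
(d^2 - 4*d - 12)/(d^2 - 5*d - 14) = (d - 6)/(d - 7)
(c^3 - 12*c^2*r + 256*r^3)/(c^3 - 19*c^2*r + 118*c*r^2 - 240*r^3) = (c^2 - 4*c*r - 32*r^2)/(c^2 - 11*c*r + 30*r^2)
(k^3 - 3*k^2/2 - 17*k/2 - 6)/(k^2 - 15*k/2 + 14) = (2*k^2 + 5*k + 3)/(2*k - 7)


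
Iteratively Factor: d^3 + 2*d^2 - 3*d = (d)*(d^2 + 2*d - 3) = d*(d - 1)*(d + 3)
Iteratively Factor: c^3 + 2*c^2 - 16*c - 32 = (c + 4)*(c^2 - 2*c - 8) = (c + 2)*(c + 4)*(c - 4)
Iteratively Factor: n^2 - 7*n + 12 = (n - 3)*(n - 4)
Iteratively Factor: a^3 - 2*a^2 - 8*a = (a - 4)*(a^2 + 2*a) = a*(a - 4)*(a + 2)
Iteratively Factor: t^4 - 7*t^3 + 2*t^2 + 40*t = (t)*(t^3 - 7*t^2 + 2*t + 40) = t*(t - 4)*(t^2 - 3*t - 10) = t*(t - 5)*(t - 4)*(t + 2)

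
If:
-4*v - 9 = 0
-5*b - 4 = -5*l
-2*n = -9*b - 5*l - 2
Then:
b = n/7 - 3/7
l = n/7 + 13/35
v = -9/4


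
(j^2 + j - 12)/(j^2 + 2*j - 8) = (j - 3)/(j - 2)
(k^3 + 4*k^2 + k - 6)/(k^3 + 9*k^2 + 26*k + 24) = (k - 1)/(k + 4)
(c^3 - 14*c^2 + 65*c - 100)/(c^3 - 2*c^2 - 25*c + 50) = (c^2 - 9*c + 20)/(c^2 + 3*c - 10)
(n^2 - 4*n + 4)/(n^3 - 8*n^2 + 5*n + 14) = (n - 2)/(n^2 - 6*n - 7)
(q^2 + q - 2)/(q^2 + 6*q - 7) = (q + 2)/(q + 7)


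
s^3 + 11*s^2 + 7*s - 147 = (s - 3)*(s + 7)^2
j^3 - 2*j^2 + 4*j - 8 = (j - 2)*(j - 2*I)*(j + 2*I)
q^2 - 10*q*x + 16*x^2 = (q - 8*x)*(q - 2*x)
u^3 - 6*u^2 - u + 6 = (u - 6)*(u - 1)*(u + 1)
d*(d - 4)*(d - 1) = d^3 - 5*d^2 + 4*d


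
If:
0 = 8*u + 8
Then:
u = -1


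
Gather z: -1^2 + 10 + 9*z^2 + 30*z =9*z^2 + 30*z + 9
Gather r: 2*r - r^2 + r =-r^2 + 3*r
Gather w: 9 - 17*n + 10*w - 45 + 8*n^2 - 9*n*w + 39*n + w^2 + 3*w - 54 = 8*n^2 + 22*n + w^2 + w*(13 - 9*n) - 90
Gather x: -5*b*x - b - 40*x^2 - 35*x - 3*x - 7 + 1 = -b - 40*x^2 + x*(-5*b - 38) - 6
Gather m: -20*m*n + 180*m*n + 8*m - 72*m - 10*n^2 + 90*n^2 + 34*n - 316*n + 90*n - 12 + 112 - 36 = m*(160*n - 64) + 80*n^2 - 192*n + 64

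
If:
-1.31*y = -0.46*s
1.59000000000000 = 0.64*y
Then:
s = 7.08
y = 2.48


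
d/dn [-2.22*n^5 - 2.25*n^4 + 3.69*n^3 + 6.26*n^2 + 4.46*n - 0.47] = -11.1*n^4 - 9.0*n^3 + 11.07*n^2 + 12.52*n + 4.46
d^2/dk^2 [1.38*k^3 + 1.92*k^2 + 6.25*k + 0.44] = 8.28*k + 3.84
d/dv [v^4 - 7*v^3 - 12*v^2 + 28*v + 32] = 4*v^3 - 21*v^2 - 24*v + 28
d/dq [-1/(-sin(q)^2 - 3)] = -4*sin(2*q)/(cos(2*q) - 7)^2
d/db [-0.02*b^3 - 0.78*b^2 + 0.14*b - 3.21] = -0.06*b^2 - 1.56*b + 0.14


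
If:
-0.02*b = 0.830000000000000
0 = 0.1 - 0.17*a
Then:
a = 0.59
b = -41.50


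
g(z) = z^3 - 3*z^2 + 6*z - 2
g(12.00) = 1366.00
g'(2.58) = 10.49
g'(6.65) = 98.77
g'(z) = 3*z^2 - 6*z + 6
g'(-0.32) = 8.23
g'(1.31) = 3.29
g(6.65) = 199.31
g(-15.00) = -4142.00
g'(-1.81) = 26.69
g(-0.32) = -4.26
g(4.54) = 56.98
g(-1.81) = -28.62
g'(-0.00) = 6.00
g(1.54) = 3.78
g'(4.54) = 40.59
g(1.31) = 2.96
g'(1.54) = 3.87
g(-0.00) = -2.00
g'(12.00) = 366.00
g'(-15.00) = 771.00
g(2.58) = 10.68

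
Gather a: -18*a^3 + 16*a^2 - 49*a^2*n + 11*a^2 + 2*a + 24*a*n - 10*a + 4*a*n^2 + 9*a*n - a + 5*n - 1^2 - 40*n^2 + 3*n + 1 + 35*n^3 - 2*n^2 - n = -18*a^3 + a^2*(27 - 49*n) + a*(4*n^2 + 33*n - 9) + 35*n^3 - 42*n^2 + 7*n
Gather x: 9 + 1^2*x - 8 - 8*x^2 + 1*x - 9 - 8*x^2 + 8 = -16*x^2 + 2*x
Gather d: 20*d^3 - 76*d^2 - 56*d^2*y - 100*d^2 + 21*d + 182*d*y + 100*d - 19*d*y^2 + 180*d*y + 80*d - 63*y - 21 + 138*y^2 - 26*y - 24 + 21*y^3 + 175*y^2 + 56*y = 20*d^3 + d^2*(-56*y - 176) + d*(-19*y^2 + 362*y + 201) + 21*y^3 + 313*y^2 - 33*y - 45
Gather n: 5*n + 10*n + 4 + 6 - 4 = 15*n + 6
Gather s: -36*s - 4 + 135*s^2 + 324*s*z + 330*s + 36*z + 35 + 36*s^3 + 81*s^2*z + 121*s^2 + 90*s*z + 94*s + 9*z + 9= 36*s^3 + s^2*(81*z + 256) + s*(414*z + 388) + 45*z + 40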